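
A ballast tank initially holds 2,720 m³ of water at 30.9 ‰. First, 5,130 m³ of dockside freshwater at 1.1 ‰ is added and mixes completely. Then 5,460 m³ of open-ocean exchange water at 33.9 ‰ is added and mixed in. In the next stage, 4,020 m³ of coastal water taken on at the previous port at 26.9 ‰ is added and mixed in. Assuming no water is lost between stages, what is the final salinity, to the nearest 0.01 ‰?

Mass of salt is conserved:
Initial salt = 2,720×30.9 = 84,048
After stage 1: salt = 84,048 + 5,130×1.1 = 89,691; volume = 7,850 m³; S = 11.426 ‰
After stage 2: salt = 89,691 + 5,460×33.9 = 274,785; volume = 13,310 m³; S = 20.645 ‰
After stage 3: salt = 274,785 + 4,020×26.9 = 382,923; volume = 17,330 m³
S = 382,923 / 17,330 = 22.096 ‰

22.10 ‰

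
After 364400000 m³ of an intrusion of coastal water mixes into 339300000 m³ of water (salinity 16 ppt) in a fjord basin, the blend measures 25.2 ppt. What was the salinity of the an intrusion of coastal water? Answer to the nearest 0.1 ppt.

Salt balance: 339,300,000×16 + 364,400,000×S = 703,700,000×25.2
5,428,800,000 + 364,400,000·S = 17,733,240,000
S = (17,733,240,000 − 5,428,800,000) / 364,400,000 = 33.7663 ppt

33.8 ppt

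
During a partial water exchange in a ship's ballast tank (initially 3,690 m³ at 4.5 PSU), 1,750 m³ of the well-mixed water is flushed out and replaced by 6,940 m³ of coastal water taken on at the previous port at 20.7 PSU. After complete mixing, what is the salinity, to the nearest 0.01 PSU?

Remaining after removal: 1,940 m³ at 4.5 PSU (salt = 8,730)
After addition: salt = 8,730 + 6,940×20.7 = 152,388; volume = 8,880 m³
S = 152,388 / 8,880 = 17.1608 PSU

17.16 PSU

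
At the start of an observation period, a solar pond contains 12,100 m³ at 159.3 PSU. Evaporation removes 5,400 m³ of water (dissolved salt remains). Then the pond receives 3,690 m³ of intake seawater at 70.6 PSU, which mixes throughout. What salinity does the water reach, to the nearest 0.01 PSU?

After evaporation: salt = 12,100×159.3 = 1,927,530; volume = 12,100 − 5,400 = 6,700 m³
After mixing: salt = 1,927,530 + 3,690×70.6 = 2,188,044; volume = 6,700 + 3,690 = 10,390 m³
S = 2,188,044 / 10,390 = 210.5913 PSU

210.59 PSU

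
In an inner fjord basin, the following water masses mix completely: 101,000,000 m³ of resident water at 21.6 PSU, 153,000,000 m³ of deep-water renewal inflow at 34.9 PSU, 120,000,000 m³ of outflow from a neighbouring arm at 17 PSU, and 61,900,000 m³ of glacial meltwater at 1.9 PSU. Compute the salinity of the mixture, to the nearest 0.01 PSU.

Salt balance:
salt = 101,000,000×21.6 + 153,000,000×34.9 + 120,000,000×17 + 61,900,000×1.9 = 2,181,600,000 + 5,339,700,000 + 2,040,000,000 + 117,610,000 = 9,678,910,000
volume = 101,000,000 + 153,000,000 + 120,000,000 + 61,900,000 = 435,900,000 m³
S = 9,678,910,000 / 435,900,000 = 22.2044 PSU

22.20 PSU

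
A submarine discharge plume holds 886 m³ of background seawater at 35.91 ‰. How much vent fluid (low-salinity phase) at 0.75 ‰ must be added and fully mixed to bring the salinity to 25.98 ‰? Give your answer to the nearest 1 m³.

349 m³

Salt balance: 886×35.91 + V×0.75 = (886+V)×25.98
31,816.26 + 0.75V = 23,018.28 + 25.98V
8,797.98 = 25.23V
V = 348.71 m³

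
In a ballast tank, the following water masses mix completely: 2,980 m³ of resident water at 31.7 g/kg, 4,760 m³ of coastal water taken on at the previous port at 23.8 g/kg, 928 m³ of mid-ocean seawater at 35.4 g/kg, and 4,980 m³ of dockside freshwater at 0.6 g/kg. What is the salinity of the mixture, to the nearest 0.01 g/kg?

17.85 g/kg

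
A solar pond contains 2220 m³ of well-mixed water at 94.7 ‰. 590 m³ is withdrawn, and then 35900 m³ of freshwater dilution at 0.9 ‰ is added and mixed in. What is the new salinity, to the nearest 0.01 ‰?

4.97 ‰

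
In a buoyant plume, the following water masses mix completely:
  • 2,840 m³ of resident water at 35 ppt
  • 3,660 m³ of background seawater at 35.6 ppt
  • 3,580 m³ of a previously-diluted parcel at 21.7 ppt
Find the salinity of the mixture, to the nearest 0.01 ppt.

By conservation of dissolved salt,
salt = 2,840×35 + 3,660×35.6 + 3,580×21.7 = 99,400 + 130,296 + 77,686 = 307,382
volume = 2,840 + 3,660 + 3,580 = 10,080 m³
S = 307,382 / 10,080 = 30.4942 ppt

30.49 ppt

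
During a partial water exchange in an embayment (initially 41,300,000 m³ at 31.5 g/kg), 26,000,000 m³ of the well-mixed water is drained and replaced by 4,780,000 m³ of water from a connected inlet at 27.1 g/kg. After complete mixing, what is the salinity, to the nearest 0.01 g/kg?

30.45 g/kg

Remaining after removal: 15,300,000 m³ at 31.5 g/kg (salt = 481,950,000)
After addition: salt = 481,950,000 + 4,780,000×27.1 = 611,488,000; volume = 20,080,000 m³
S = 611,488,000 / 20,080,000 = 30.4526 g/kg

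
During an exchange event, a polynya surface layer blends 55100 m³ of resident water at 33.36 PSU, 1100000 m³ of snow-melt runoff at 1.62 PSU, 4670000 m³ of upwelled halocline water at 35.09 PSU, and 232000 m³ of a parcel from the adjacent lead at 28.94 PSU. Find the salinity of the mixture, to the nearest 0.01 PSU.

Conserving salt mass:
salt = 55,100×33.36 + 1,100,000×1.62 + 4,670,000×35.09 + 232,000×28.94 = 1,838,136 + 1,782,000 + 163,870,300 + 6,714,080 = 174,204,516
volume = 55,100 + 1,100,000 + 4,670,000 + 232,000 = 6,057,100 m³
S = 174,204,516 / 6,057,100 = 28.7604 PSU

28.76 PSU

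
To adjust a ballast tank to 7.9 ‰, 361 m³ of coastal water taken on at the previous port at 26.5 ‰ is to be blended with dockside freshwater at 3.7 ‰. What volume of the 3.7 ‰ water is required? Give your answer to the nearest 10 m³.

Salt balance: 361×26.5 + V×3.7 = (361+V)×7.9
9,566.5 + 3.7V = 2,851.9 + 7.9V
6,714.6 = 4.2V
V = 1,598.71 m³

1600 m³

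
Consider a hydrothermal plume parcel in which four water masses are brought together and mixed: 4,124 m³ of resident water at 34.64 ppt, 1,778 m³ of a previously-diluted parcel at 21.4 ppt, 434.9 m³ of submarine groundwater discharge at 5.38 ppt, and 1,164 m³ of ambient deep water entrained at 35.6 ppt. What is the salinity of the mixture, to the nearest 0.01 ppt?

29.95 ppt

Salt balance:
salt = 4,124×34.64 + 1,778×21.4 + 434.9×5.38 + 1,164×35.6 = 142,855.36 + 38,049.2 + 2,339.762 + 41,438.4 = 224,682.722
volume = 4,124 + 1,778 + 434.9 + 1,164 = 7,500.9 m³
S = 224,682.722 / 7,500.9 = 29.9541 ppt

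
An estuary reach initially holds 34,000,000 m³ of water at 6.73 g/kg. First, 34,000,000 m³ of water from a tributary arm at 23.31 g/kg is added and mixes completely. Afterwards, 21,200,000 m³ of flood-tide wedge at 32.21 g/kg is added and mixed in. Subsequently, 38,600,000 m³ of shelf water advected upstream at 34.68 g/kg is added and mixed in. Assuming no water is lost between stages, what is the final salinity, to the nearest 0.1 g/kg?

23.8 g/kg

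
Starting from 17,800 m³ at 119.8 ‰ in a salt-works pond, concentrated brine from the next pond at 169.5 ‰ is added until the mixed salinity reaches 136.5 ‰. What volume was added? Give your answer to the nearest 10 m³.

9010 m³

Salt balance: 17,800×119.8 + V×169.5 = (17,800+V)×136.5
2,132,440 + 169.5V = 2,429,700 + 136.5V
297,260 = 33V
V = 9,007.88 m³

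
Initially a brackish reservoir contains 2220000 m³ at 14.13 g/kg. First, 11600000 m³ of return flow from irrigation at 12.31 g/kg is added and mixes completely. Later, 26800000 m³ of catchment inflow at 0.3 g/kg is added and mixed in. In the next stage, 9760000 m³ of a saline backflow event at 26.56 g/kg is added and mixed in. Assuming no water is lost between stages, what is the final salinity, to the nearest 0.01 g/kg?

Weighted by volume,
Initial salt = 2,220,000×14.13 = 31,368,600
After stage 1: salt = 31,368,600 + 11,600,000×12.31 = 174,164,600; volume = 13,820,000 m³; S = 12.602 g/kg
After stage 2: salt = 174,164,600 + 26,800,000×0.3 = 182,204,600; volume = 40,620,000 m³; S = 4.486 g/kg
After stage 3: salt = 182,204,600 + 9,760,000×26.56 = 441,430,200; volume = 50,380,000 m³
S = 441,430,200 / 50,380,000 = 8.762 g/kg

8.76 g/kg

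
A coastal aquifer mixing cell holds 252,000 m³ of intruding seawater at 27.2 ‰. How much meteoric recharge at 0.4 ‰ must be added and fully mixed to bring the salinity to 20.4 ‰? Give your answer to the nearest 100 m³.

Salt balance: 252,000×27.2 + V×0.4 = (252,000+V)×20.4
6,854,400 + 0.4V = 5,140,800 + 20.4V
1,713,600 = 20V
V = 85,680 m³

85700 m³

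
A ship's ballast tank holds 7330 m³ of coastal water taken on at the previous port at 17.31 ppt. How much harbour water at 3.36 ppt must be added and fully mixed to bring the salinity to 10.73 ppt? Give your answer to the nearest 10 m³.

6540 m³

Salt balance: 7,330×17.31 + V×3.36 = (7,330+V)×10.73
126,882.3 + 3.36V = 78,650.9 + 10.73V
48,231.4 = 7.37V
V = 6,544.29 m³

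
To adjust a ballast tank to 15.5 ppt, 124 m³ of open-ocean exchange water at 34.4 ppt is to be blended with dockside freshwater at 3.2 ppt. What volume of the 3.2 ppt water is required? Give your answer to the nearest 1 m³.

Salt balance: 124×34.4 + V×3.2 = (124+V)×15.5
4,265.6 + 3.2V = 1,922 + 15.5V
2,343.6 = 12.3V
V = 190.54 m³

191 m³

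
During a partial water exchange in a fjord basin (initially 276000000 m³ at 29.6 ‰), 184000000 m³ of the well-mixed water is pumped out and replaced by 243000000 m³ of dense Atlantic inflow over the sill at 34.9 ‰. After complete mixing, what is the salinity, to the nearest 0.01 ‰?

33.44 ‰

Remaining after removal: 92,000,000 m³ at 29.6 ‰ (salt = 2,723,200,000)
After addition: salt = 2,723,200,000 + 243,000,000×34.9 = 11,203,900,000; volume = 335,000,000 m³
S = 11,203,900,000 / 335,000,000 = 33.4445 ‰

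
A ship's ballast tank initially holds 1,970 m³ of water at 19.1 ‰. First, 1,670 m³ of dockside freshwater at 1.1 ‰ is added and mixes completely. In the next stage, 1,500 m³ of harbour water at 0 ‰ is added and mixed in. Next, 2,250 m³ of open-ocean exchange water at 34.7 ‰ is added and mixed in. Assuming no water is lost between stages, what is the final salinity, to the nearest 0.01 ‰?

15.91 ‰

Salt balance:
Initial salt = 1,970×19.1 = 37,627
After stage 1: salt = 37,627 + 1,670×1.1 = 39,464; volume = 3,640 m³; S = 10.842 ‰
After stage 2: salt = 39,464 + 1,500×0 = 39,464; volume = 5,140 m³; S = 7.678 ‰
After stage 3: salt = 39,464 + 2,250×34.7 = 117,539; volume = 7,390 m³
S = 117,539 / 7,390 = 15.9051 ‰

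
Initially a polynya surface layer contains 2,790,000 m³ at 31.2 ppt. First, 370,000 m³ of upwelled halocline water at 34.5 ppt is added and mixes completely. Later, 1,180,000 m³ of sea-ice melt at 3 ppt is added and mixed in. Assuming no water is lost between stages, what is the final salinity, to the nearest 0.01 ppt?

By conservation of dissolved salt,
Initial salt = 2,790,000×31.2 = 87,048,000
After stage 1: salt = 87,048,000 + 370,000×34.5 = 99,813,000; volume = 3,160,000 m³; S = 31.586 ppt
After stage 2: salt = 99,813,000 + 1,180,000×3 = 103,353,000; volume = 4,340,000 m³
S = 103,353,000 / 4,340,000 = 23.8141 ppt

23.81 ppt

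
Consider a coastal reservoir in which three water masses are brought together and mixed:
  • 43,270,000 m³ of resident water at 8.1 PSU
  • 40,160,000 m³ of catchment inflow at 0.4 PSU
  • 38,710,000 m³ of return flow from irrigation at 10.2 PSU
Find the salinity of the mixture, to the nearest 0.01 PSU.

6.23 PSU

By conservation of dissolved salt,
salt = 43,270,000×8.1 + 40,160,000×0.4 + 38,710,000×10.2 = 350,487,000 + 16,064,000 + 394,842,000 = 761,393,000
volume = 43,270,000 + 40,160,000 + 38,710,000 = 122,140,000 m³
S = 761,393,000 / 122,140,000 = 6.2338 PSU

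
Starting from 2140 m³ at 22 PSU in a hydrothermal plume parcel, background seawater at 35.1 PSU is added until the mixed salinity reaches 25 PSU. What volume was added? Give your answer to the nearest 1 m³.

Salt balance: 2,140×22 + V×35.1 = (2,140+V)×25
47,080 + 35.1V = 53,500 + 25V
6,420 = 10.1V
V = 635.64 m³

636 m³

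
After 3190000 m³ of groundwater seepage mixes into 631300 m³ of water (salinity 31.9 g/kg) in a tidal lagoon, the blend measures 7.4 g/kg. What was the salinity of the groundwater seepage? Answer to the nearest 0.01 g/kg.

2.55 g/kg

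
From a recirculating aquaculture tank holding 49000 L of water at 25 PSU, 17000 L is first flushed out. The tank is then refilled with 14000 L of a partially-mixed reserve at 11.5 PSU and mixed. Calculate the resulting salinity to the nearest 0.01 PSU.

20.89 PSU

Remaining after removal: 32,000 L at 25 PSU (salt = 800,000)
After addition: salt = 800,000 + 14,000×11.5 = 961,000; volume = 46,000 L
S = 961,000 / 46,000 = 20.8913 PSU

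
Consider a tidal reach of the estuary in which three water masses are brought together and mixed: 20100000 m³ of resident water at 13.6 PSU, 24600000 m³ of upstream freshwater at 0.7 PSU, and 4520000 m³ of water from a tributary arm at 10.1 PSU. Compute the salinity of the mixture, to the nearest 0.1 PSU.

6.8 PSU

Conserving salt mass:
salt = 20,100,000×13.6 + 24,600,000×0.7 + 4,520,000×10.1 = 273,360,000 + 17,220,000 + 45,652,000 = 336,232,000
volume = 20,100,000 + 24,600,000 + 4,520,000 = 49,220,000 m³
S = 336,232,000 / 49,220,000 = 6.831 PSU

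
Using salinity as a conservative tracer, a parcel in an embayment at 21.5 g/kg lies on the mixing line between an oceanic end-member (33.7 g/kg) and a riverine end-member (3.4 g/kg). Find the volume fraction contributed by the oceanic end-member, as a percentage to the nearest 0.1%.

59.7%

Let g be the oceanic fraction. Salt balance per unit volume:
g×33.7 + (1−g)×3.4 = 21.5
g = (21.5 − 3.4) / (33.7 − 3.4) = 18.1/30.3 = 0.5974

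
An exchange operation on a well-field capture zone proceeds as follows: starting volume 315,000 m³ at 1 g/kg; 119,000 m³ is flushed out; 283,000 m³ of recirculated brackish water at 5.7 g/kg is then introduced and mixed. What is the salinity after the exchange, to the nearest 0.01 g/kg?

Remaining after removal: 196,000 m³ at 1 g/kg (salt = 196,000)
After addition: salt = 196,000 + 283,000×5.7 = 1,809,100; volume = 479,000 m³
S = 1,809,100 / 479,000 = 3.7768 g/kg

3.78 g/kg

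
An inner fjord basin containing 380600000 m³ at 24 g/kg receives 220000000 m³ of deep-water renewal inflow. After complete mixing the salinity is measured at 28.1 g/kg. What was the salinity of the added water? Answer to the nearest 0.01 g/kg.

Salt balance: 380,600,000×24 + 220,000,000×S = 600,600,000×28.1
9,134,400,000 + 220,000,000·S = 16,876,860,000
S = (16,876,860,000 − 9,134,400,000) / 220,000,000 = 35.193 g/kg

35.19 g/kg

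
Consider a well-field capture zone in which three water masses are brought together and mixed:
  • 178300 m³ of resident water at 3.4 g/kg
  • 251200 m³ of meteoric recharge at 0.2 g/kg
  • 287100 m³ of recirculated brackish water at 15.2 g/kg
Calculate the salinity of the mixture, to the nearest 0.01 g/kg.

7.01 g/kg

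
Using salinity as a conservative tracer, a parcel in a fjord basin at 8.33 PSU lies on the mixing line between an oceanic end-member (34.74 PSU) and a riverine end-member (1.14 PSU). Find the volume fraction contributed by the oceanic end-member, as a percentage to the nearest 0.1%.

Let g be the oceanic fraction. Salt balance per unit volume:
g×34.74 + (1−g)×1.14 = 8.33
g = (8.33 − 1.14) / (34.74 − 1.14) = 7.19/33.6 = 0.214

21.4%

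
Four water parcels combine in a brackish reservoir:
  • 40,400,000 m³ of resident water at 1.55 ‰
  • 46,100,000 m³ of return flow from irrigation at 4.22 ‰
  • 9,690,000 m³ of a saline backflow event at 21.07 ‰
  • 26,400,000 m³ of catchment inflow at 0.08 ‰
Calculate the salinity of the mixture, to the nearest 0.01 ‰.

Mass of salt is conserved:
salt = 40,400,000×1.55 + 46,100,000×4.22 + 9,690,000×21.07 + 26,400,000×0.08 = 62,620,000 + 194,542,000 + 204,168,300 + 2,112,000 = 463,442,300
volume = 40,400,000 + 46,100,000 + 9,690,000 + 26,400,000 = 122,590,000 m³
S = 463,442,300 / 122,590,000 = 3.7804 ‰

3.78 ‰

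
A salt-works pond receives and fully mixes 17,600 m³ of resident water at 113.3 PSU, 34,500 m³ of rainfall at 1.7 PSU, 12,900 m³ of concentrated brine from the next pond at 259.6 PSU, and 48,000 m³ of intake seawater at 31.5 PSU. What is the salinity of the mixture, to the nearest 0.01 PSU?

By conservation of dissolved salt,
salt = 17,600×113.3 + 34,500×1.7 + 12,900×259.6 + 48,000×31.5 = 1,994,080 + 58,650 + 3,348,840 + 1,512,000 = 6,913,570
volume = 17,600 + 34,500 + 12,900 + 48,000 = 113,000 m³
S = 6,913,570 / 113,000 = 61.182 PSU

61.18 PSU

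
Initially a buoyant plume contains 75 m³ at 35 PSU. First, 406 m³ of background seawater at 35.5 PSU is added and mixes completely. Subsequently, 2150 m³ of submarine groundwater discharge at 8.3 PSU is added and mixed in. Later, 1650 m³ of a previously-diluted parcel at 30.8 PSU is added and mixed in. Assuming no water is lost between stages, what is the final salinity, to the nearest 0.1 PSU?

20.0 PSU

Total salt / total volume:
Initial salt = 75×35 = 2,625
After stage 1: salt = 2,625 + 406×35.5 = 17,038; volume = 481 m³; S = 35.422 PSU
After stage 2: salt = 17,038 + 2,150×8.3 = 34,883; volume = 2,631 m³; S = 13.258 PSU
After stage 3: salt = 34,883 + 1,650×30.8 = 85,703; volume = 4,281 m³
S = 85,703 / 4,281 = 20.0194 PSU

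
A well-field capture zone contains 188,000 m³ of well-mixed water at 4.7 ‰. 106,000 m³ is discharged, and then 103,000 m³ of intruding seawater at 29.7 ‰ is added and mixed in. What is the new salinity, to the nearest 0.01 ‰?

18.62 ‰

Remaining after removal: 82,000 m³ at 4.7 ‰ (salt = 385,400)
After addition: salt = 385,400 + 103,000×29.7 = 3,444,500; volume = 185,000 m³
S = 3,444,500 / 185,000 = 18.6189 ‰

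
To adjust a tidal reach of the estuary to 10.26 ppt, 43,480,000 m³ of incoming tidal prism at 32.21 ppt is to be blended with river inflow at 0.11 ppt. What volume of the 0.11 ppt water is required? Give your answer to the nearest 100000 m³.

94000000 m³

Salt balance: 43,480,000×32.21 + V×0.11 = (43,480,000+V)×10.26
1,400,490,800 + 0.11V = 446,104,800 + 10.26V
954,386,000 = 10.15V
V = 94,028,177.34 m³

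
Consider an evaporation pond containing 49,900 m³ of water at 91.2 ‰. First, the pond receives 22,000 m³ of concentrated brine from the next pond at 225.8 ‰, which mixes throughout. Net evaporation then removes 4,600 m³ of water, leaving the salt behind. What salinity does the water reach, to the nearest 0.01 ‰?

After mixing: salt = 49,900×91.2 + 22,000×225.8 = 9,518,480; volume = 71,900 m³
After evaporation: salt unchanged = 9,518,480; volume = 71,900 − 4,600 = 67,300 m³
S = 9,518,480 / 67,300 = 141.4336 ‰

141.43 ‰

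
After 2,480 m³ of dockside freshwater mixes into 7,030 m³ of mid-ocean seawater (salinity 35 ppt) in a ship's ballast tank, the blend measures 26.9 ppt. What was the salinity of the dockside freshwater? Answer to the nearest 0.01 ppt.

Salt balance: 7,030×35 + 2,480×S = 9,510×26.9
246,050 + 2,480·S = 255,819
S = (255,819 − 246,050) / 2,480 = 3.9391 ppt

3.94 ppt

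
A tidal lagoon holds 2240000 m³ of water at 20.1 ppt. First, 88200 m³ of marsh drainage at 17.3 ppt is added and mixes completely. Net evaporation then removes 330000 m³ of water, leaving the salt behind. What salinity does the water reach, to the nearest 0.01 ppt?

23.30 ppt

After mixing: salt = 2,240,000×20.1 + 88,200×17.3 = 46,549,860; volume = 2,328,200 m³
After evaporation: salt unchanged = 46,549,860; volume = 2,328,200 − 330,000 = 1,998,200 m³
S = 46,549,860 / 1,998,200 = 23.2959 ppt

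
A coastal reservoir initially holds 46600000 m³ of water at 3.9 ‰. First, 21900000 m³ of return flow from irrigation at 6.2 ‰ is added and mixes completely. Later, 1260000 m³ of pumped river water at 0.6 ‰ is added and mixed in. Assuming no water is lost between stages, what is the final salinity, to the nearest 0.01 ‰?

4.56 ‰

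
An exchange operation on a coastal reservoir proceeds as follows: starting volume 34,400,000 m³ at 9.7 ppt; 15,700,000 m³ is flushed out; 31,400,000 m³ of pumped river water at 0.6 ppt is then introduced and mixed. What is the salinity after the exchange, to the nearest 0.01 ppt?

4.00 ppt

Remaining after removal: 18,700,000 m³ at 9.7 ppt (salt = 181,390,000)
After addition: salt = 181,390,000 + 31,400,000×0.6 = 200,230,000; volume = 50,100,000 m³
S = 200,230,000 / 50,100,000 = 3.9966 ppt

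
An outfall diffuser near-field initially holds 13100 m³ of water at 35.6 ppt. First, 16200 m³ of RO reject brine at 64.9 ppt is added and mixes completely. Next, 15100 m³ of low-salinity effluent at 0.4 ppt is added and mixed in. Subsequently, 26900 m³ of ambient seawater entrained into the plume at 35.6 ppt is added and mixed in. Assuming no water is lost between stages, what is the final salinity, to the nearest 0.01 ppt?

34.80 ppt

Conserving salt mass:
Initial salt = 13,100×35.6 = 466,360
After stage 1: salt = 466,360 + 16,200×64.9 = 1,517,740; volume = 29,300 m³; S = 51.8 ppt
After stage 2: salt = 1,517,740 + 15,100×0.4 = 1,523,780; volume = 44,400 m³; S = 34.319 ppt
After stage 3: salt = 1,523,780 + 26,900×35.6 = 2,481,420; volume = 71,300 m³
S = 2,481,420 / 71,300 = 34.8025 ppt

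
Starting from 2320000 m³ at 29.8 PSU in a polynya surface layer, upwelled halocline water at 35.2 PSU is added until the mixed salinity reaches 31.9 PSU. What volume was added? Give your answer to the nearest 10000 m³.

1480000 m³

Salt balance: 2,320,000×29.8 + V×35.2 = (2,320,000+V)×31.9
69,136,000 + 35.2V = 74,008,000 + 31.9V
4,872,000 = 3.3V
V = 1,476,363.64 m³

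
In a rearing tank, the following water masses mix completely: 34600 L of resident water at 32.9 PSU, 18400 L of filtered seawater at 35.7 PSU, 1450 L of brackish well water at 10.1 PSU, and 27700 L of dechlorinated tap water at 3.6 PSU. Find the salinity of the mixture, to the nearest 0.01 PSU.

Conserving salt mass:
salt = 34,600×32.9 + 18,400×35.7 + 1,450×10.1 + 27,700×3.6 = 1,138,340 + 656,880 + 14,645 + 99,720 = 1,909,585
volume = 34,600 + 18,400 + 1,450 + 27,700 = 82,150 L
S = 1,909,585 / 82,150 = 23.2451 PSU

23.25 PSU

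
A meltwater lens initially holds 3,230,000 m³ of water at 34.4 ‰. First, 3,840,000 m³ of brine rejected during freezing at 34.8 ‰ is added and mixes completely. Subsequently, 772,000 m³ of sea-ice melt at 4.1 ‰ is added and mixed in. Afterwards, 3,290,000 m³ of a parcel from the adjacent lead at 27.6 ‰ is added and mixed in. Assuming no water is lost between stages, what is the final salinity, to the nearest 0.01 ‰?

Total salt / total volume:
Initial salt = 3,230,000×34.4 = 111,112,000
After stage 1: salt = 111,112,000 + 3,840,000×34.8 = 244,744,000; volume = 7,070,000 m³; S = 34.617 ‰
After stage 2: salt = 244,744,000 + 772,000×4.1 = 247,909,200; volume = 7,842,000 m³; S = 31.613 ‰
After stage 3: salt = 247,909,200 + 3,290,000×27.6 = 338,713,200; volume = 11,132,000 m³
S = 338,713,200 / 11,132,000 = 30.427 ‰

30.43 ‰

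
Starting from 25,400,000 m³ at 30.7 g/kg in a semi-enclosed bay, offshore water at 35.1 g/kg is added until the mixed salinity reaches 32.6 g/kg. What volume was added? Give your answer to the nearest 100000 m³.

Salt balance: 25,400,000×30.7 + V×35.1 = (25,400,000+V)×32.6
779,780,000 + 35.1V = 828,040,000 + 32.6V
48,260,000 = 2.5V
V = 19,304,000 m³

19300000 m³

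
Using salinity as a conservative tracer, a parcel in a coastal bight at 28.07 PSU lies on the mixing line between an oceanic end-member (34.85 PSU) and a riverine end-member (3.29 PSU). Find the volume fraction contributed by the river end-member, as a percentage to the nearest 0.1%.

Let f be the freshwater fraction. Salt balance per unit volume:
f×3.29 + (1−f)×34.85 = 28.07
f = (34.85 − 28.07) / (34.85 − 3.29) = 6.78/31.56 = 0.2148

21.5%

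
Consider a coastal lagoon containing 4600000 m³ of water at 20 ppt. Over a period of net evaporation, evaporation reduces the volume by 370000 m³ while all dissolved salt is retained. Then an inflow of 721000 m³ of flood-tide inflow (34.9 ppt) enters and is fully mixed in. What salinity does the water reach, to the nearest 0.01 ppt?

After evaporation: salt = 4,600,000×20 = 92,000,000; volume = 4,600,000 − 370,000 = 4,230,000 m³
After mixing: salt = 92,000,000 + 721,000×34.9 = 117,162,900; volume = 4,230,000 + 721,000 = 4,951,000 m³
S = 117,162,900 / 4,951,000 = 23.6645 ppt

23.66 ppt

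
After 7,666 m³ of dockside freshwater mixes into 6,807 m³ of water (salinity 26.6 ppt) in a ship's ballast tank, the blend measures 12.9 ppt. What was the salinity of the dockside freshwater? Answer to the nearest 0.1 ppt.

0.7 ppt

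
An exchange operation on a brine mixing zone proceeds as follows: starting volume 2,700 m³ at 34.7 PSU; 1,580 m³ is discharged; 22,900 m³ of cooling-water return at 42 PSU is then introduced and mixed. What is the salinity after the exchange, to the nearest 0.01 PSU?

Remaining after removal: 1,120 m³ at 34.7 PSU (salt = 38,864)
After addition: salt = 38,864 + 22,900×42 = 1,000,664; volume = 24,020 m³
S = 1,000,664 / 24,020 = 41.6596 PSU

41.66 PSU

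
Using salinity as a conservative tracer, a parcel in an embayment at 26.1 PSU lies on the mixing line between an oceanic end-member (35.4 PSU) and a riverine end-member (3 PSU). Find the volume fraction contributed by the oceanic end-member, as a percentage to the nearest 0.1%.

Let g be the oceanic fraction. Salt balance per unit volume:
g×35.4 + (1−g)×3 = 26.1
g = (26.1 − 3) / (35.4 − 3) = 23.1/32.4 = 0.713

71.3%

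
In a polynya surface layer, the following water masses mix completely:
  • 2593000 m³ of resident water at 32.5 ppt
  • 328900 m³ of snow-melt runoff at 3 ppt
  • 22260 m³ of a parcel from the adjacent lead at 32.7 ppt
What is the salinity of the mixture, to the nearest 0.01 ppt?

Weighted by volume,
salt = 2,593,000×32.5 + 328,900×3 + 22,260×32.7 = 84,272,500 + 986,700 + 727,902 = 85,987,102
volume = 2,593,000 + 328,900 + 22,260 = 2,944,160 m³
S = 85,987,102 / 2,944,160 = 29.206 ppt

29.21 ppt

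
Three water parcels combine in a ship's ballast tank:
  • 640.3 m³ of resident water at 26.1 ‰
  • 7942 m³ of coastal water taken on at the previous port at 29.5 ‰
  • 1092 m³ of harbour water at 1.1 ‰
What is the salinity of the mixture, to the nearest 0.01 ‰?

26.07 ‰

By conservation of dissolved salt,
salt = 640.3×26.1 + 7,942×29.5 + 1,092×1.1 = 16,711.83 + 234,289 + 1,201.2 = 252,202.03
volume = 640.3 + 7,942 + 1,092 = 9,674.3 m³
S = 252,202.03 / 9,674.3 = 26.0693 ‰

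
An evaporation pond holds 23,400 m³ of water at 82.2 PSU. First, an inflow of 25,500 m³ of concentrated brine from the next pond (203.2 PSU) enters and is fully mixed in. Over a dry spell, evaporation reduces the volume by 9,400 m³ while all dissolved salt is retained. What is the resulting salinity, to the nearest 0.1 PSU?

179.9 PSU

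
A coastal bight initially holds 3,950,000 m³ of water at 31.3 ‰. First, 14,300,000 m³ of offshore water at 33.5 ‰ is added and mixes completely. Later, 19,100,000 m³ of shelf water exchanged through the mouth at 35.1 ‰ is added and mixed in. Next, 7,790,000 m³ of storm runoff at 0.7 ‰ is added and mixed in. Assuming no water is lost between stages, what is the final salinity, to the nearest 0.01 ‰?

28.32 ‰

Salt balance:
Initial salt = 3,950,000×31.3 = 123,635,000
After stage 1: salt = 123,635,000 + 14,300,000×33.5 = 602,685,000; volume = 18,250,000 m³; S = 33.024 ‰
After stage 2: salt = 602,685,000 + 19,100,000×35.1 = 1,273,095,000; volume = 37,350,000 m³; S = 34.086 ‰
After stage 3: salt = 1,273,095,000 + 7,790,000×0.7 = 1,278,548,000; volume = 45,140,000 m³
S = 1,278,548,000 / 45,140,000 = 28.3241 ‰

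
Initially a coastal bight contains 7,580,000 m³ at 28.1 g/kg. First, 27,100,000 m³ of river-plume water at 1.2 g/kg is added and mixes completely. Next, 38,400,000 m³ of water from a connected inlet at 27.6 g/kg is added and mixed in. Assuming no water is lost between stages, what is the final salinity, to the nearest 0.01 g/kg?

17.86 g/kg

Weighted by volume,
Initial salt = 7,580,000×28.1 = 212,998,000
After stage 1: salt = 212,998,000 + 27,100,000×1.2 = 245,518,000; volume = 34,680,000 m³; S = 7.08 g/kg
After stage 2: salt = 245,518,000 + 38,400,000×27.6 = 1,305,358,000; volume = 73,080,000 m³
S = 1,305,358,000 / 73,080,000 = 17.862 g/kg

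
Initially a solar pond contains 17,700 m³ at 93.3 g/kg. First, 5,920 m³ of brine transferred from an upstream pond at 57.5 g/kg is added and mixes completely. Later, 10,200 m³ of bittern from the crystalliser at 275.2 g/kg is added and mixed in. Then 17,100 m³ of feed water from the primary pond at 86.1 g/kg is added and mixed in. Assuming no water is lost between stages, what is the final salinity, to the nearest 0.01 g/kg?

Conserving salt mass:
Initial salt = 17,700×93.3 = 1,651,410
After stage 1: salt = 1,651,410 + 5,920×57.5 = 1,991,810; volume = 23,620 m³; S = 84.327 g/kg
After stage 2: salt = 1,991,810 + 10,200×275.2 = 4,798,850; volume = 33,820 m³; S = 141.894 g/kg
After stage 3: salt = 4,798,850 + 17,100×86.1 = 6,271,160; volume = 50,920 m³
S = 6,271,160 / 50,920 = 123.1571 g/kg

123.16 g/kg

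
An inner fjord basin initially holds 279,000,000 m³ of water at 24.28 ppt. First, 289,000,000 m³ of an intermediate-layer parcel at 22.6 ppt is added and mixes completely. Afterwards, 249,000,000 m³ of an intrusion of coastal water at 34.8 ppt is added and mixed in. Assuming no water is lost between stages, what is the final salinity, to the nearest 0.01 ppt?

26.89 ppt

Conserving salt mass:
Initial salt = 279,000,000×24.28 = 6,774,120,000
After stage 1: salt = 6,774,120,000 + 289,000,000×22.6 = 13,305,520,000; volume = 568,000,000 m³; S = 23.425 ppt
After stage 2: salt = 13,305,520,000 + 249,000,000×34.8 = 21,970,720,000; volume = 817,000,000 m³
S = 21,970,720,000 / 817,000,000 = 26.8919 ppt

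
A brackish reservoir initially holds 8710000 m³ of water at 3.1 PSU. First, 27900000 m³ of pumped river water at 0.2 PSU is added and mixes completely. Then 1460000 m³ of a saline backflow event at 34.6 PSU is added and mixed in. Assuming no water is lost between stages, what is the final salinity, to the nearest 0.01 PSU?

2.18 PSU

Weighted by volume,
Initial salt = 8,710,000×3.1 = 27,001,000
After stage 1: salt = 27,001,000 + 27,900,000×0.2 = 32,581,000; volume = 36,610,000 m³; S = 0.89 PSU
After stage 2: salt = 32,581,000 + 1,460,000×34.6 = 83,097,000; volume = 38,070,000 m³
S = 83,097,000 / 38,070,000 = 2.1827 PSU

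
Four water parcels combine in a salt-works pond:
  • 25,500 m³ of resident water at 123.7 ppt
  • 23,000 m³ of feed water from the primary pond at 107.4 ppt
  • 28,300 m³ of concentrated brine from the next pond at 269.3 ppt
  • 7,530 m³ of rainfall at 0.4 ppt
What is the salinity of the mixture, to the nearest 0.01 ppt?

157.11 ppt

By conservation of dissolved salt,
salt = 25,500×123.7 + 23,000×107.4 + 28,300×269.3 + 7,530×0.4 = 3,154,350 + 2,470,200 + 7,621,190 + 3,012 = 13,248,752
volume = 25,500 + 23,000 + 28,300 + 7,530 = 84,330 m³
S = 13,248,752 / 84,330 = 157.106 ppt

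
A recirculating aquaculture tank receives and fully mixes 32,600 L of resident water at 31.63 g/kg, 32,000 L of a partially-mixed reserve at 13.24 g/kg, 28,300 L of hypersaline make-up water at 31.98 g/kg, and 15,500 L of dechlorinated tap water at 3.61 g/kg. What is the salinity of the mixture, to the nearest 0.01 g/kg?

22.29 g/kg

Salt balance:
salt = 32,600×31.63 + 32,000×13.24 + 28,300×31.98 + 15,500×3.61 = 1,031,138 + 423,680 + 905,034 + 55,955 = 2,415,807
volume = 32,600 + 32,000 + 28,300 + 15,500 = 108,400 L
S = 2,415,807 / 108,400 = 22.286 g/kg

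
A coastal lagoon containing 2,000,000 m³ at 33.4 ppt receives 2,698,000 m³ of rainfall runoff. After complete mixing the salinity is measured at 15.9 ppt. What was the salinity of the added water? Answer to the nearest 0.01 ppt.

2.93 ppt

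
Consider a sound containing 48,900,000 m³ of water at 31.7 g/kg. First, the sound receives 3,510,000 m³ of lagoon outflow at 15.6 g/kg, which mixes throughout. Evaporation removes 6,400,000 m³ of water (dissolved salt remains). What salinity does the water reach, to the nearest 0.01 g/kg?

34.88 g/kg

After mixing: salt = 48,900,000×31.7 + 3,510,000×15.6 = 1,604,886,000; volume = 52,410,000 m³
After evaporation: salt unchanged = 1,604,886,000; volume = 52,410,000 − 6,400,000 = 46,010,000 m³
S = 1,604,886,000 / 46,010,000 = 34.8812 g/kg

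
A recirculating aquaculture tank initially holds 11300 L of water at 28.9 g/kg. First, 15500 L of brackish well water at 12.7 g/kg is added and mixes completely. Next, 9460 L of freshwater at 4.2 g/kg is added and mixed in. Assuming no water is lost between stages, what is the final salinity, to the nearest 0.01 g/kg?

Conserving salt mass:
Initial salt = 11,300×28.9 = 326,570
After stage 1: salt = 326,570 + 15,500×12.7 = 523,420; volume = 26,800 L; S = 19.531 g/kg
After stage 2: salt = 523,420 + 9,460×4.2 = 563,152; volume = 36,260 L
S = 563,152 / 36,260 = 15.5309 g/kg

15.53 g/kg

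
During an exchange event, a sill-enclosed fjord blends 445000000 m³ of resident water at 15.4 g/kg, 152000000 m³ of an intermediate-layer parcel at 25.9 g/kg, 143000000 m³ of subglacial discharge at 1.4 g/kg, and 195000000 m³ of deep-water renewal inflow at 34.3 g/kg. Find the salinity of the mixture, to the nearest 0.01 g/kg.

Salt balance:
salt = 445,000,000×15.4 + 152,000,000×25.9 + 143,000,000×1.4 + 195,000,000×34.3 = 6,853,000,000 + 3,936,800,000 + 200,200,000 + 6,688,500,000 = 17,678,500,000
volume = 445,000,000 + 152,000,000 + 143,000,000 + 195,000,000 = 935,000,000 m³
S = 17,678,500,000 / 935,000,000 = 18.9075 g/kg

18.91 g/kg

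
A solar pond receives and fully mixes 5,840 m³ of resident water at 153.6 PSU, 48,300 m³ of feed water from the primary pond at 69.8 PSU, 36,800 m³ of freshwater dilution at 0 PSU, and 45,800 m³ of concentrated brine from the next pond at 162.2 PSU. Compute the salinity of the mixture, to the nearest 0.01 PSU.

By conservation of dissolved salt,
salt = 5,840×153.6 + 48,300×69.8 + 36,800×0 + 45,800×162.2 = 897,024 + 3,371,340 + 0 + 7,428,760 = 11,697,124
volume = 5,840 + 48,300 + 36,800 + 45,800 = 136,740 m³
S = 11,697,124 / 136,740 = 85.5428 PSU

85.54 PSU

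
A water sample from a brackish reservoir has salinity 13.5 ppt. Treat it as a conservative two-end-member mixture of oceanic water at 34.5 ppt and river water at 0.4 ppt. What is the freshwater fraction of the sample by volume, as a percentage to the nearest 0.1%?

61.6%

Let f be the freshwater fraction. Salt balance per unit volume:
f×0.4 + (1−f)×34.5 = 13.5
f = (34.5 − 13.5) / (34.5 − 0.4) = 21/34.1 = 0.6158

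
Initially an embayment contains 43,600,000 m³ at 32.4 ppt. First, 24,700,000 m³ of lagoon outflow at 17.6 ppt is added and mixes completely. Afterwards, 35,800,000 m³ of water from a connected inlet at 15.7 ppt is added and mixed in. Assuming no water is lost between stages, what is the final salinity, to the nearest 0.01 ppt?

Mass of salt is conserved:
Initial salt = 43,600,000×32.4 = 1,412,640,000
After stage 1: salt = 1,412,640,000 + 24,700,000×17.6 = 1,847,360,000; volume = 68,300,000 m³; S = 27.048 ppt
After stage 2: salt = 1,847,360,000 + 35,800,000×15.7 = 2,409,420,000; volume = 104,100,000 m³
S = 2,409,420,000 / 104,100,000 = 23.1452 ppt

23.15 ppt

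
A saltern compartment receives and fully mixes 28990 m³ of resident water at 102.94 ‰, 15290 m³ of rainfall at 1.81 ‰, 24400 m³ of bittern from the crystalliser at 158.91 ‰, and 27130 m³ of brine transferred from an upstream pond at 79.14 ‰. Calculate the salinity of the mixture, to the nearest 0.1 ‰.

Total salt / total volume:
salt = 28,990×102.94 + 15,290×1.81 + 24,400×158.91 + 27,130×79.14 = 2,984,230.6 + 27,674.9 + 3,877,404 + 2,147,068.2 = 9,036,377.7
volume = 28,990 + 15,290 + 24,400 + 27,130 = 95,810 m³
S = 9,036,377.7 / 95,810 = 94.316 ‰

94.3 ‰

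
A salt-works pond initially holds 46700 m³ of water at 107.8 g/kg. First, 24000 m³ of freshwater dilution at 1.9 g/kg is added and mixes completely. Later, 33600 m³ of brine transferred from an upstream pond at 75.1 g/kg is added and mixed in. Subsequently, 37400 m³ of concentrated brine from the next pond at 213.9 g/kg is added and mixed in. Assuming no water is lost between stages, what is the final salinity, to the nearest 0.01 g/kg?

Weighted by volume,
Initial salt = 46,700×107.8 = 5,034,260
After stage 1: salt = 5,034,260 + 24,000×1.9 = 5,079,860; volume = 70,700 m³; S = 71.851 g/kg
After stage 2: salt = 5,079,860 + 33,600×75.1 = 7,603,220; volume = 104,300 m³; S = 72.898 g/kg
After stage 3: salt = 7,603,220 + 37,400×213.9 = 15,603,080; volume = 141,700 m³
S = 15,603,080 / 141,700 = 110.1135 g/kg

110.11 g/kg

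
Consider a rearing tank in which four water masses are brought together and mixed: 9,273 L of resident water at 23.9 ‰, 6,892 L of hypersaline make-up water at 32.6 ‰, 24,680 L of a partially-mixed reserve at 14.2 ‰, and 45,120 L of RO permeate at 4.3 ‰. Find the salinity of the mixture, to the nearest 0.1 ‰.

Weighted by volume,
salt = 9,273×23.9 + 6,892×32.6 + 24,680×14.2 + 45,120×4.3 = 221,624.7 + 224,679.2 + 350,456 + 194,016 = 990,775.9
volume = 9,273 + 6,892 + 24,680 + 45,120 = 85,965 L
S = 990,775.9 / 85,965 = 11.525 ‰

11.5 ‰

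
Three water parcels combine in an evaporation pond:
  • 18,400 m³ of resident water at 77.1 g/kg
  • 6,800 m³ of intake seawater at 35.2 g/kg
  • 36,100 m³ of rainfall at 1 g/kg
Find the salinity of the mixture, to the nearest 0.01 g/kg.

27.64 g/kg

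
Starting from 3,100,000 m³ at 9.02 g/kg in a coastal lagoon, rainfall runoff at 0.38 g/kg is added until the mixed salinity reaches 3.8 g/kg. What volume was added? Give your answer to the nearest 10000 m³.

Salt balance: 3,100,000×9.02 + V×0.38 = (3,100,000+V)×3.8
27,962,000 + 0.38V = 11,780,000 + 3.8V
16,182,000 = 3.42V
V = 4,731,578.95 m³

4730000 m³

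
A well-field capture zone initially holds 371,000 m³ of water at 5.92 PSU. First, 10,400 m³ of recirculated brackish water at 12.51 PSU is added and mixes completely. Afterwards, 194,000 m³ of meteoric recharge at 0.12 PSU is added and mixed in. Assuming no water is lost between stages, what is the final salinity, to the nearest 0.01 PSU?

4.08 PSU

By conservation of dissolved salt,
Initial salt = 371,000×5.92 = 2,196,320
After stage 1: salt = 2,196,320 + 10,400×12.51 = 2,326,424; volume = 381,400 m³; S = 6.1 PSU
After stage 2: salt = 2,326,424 + 194,000×0.12 = 2,349,704; volume = 575,400 m³
S = 2,349,704 / 575,400 = 4.0836 PSU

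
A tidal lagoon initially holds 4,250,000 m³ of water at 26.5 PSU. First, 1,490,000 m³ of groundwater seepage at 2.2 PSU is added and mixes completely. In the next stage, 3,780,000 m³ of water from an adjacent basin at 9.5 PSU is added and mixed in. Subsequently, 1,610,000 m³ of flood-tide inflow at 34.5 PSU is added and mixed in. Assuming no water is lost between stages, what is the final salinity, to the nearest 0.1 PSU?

Weighted by volume,
Initial salt = 4,250,000×26.5 = 112,625,000
After stage 1: salt = 112,625,000 + 1,490,000×2.2 = 115,903,000; volume = 5,740,000 m³; S = 20.192 PSU
After stage 2: salt = 115,903,000 + 3,780,000×9.5 = 151,813,000; volume = 9,520,000 m³; S = 15.947 PSU
After stage 3: salt = 151,813,000 + 1,610,000×34.5 = 207,358,000; volume = 11,130,000 m³
S = 207,358,000 / 11,130,000 = 18.6305 PSU

18.6 PSU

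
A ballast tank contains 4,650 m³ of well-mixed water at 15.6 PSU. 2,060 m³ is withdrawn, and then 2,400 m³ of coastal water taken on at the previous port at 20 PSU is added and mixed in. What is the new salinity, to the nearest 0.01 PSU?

17.72 PSU

Remaining after removal: 2,590 m³ at 15.6 PSU (salt = 40,404)
After addition: salt = 40,404 + 2,400×20 = 88,404; volume = 4,990 m³
S = 88,404 / 4,990 = 17.7162 PSU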